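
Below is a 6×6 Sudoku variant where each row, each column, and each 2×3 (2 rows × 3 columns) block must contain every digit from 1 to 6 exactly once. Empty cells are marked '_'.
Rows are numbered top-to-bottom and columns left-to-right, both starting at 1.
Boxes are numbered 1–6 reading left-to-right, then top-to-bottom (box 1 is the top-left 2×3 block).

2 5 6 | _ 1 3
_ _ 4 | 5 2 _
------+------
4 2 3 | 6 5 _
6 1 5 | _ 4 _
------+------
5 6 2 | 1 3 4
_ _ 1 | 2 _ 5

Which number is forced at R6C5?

6

Row 6 already contains {1, 2, 5}.
Column 5 already contains {1, 2, 3, 4, 5}.
Its 2×3 block (box 6) already contains {1, 2, 3, 4, 5}.
The only value from 1–6 not eliminated is 6, so R6C5 = 6.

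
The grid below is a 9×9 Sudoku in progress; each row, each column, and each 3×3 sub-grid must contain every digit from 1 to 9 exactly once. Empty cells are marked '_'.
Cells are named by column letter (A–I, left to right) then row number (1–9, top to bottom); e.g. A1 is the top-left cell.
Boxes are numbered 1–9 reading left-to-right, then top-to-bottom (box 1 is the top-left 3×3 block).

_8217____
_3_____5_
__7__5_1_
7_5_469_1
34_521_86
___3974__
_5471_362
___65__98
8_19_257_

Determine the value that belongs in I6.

5

Row 6 already contains {3, 4, 7, 9}.
Column I already contains {1, 2, 6, 8}.
Its 3×3 block (box 6) already contains {1, 4, 6, 8, 9}.
The only value from 1–9 not eliminated is 5, so I6 = 5.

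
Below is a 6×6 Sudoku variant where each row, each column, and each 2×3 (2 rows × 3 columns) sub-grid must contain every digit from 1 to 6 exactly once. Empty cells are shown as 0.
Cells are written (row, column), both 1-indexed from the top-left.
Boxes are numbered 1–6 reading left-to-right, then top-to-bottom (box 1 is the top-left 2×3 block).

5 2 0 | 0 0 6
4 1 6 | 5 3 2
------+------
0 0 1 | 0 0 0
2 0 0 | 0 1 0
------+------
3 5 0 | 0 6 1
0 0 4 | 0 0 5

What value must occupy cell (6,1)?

Cell (6,1) itself could take any of {1, 6} by direct elimination.
Consider where 1 can go in column 1.
(3,1) is out (row 3 already has a 1).
So the only cell in column 1 that can hold 1 is (6,1).
Therefore (6,1) = 1.

1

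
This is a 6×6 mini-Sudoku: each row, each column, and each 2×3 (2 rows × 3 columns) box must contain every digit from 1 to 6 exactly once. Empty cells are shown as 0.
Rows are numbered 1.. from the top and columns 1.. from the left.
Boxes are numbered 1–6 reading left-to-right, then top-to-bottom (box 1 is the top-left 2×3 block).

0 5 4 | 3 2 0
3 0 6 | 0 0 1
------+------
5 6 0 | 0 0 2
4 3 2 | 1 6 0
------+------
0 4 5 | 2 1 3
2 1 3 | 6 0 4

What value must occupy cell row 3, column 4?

Row 3 already contains {2, 5, 6}.
Column 4 already contains {1, 2, 3, 6}.
Its 2×3 block (box 4) already contains {1, 2, 6}.
The only value from 1–6 not eliminated is 4, so row 3, column 4 = 4.

4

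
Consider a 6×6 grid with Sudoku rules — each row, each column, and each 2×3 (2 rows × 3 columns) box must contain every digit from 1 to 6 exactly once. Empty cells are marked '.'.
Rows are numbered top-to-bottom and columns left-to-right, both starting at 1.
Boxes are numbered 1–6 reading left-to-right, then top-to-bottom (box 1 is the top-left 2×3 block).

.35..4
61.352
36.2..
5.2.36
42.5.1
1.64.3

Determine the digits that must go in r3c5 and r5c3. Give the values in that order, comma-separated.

For r3c5:
  Consider where 4 can go in column 5.
  r1c5 is out (row 1 already has a 4).
  r5c5 is out (row 5 already has a 4).
  r6c5 is out (row 6 already has a 4).
  So the only cell in column 5 that can hold 4 is r3c5.
  So r3c5 = 4.
For r5c3:
  Row 5 already contains {1, 2, 4, 5}.
  Column 3 already contains {2, 5, 6}.
  Its 2×3 block (box 5) already contains {1, 2, 4, 6}.
  The only value from 1–6 not eliminated is 3, so r5c3 = 3.

4,3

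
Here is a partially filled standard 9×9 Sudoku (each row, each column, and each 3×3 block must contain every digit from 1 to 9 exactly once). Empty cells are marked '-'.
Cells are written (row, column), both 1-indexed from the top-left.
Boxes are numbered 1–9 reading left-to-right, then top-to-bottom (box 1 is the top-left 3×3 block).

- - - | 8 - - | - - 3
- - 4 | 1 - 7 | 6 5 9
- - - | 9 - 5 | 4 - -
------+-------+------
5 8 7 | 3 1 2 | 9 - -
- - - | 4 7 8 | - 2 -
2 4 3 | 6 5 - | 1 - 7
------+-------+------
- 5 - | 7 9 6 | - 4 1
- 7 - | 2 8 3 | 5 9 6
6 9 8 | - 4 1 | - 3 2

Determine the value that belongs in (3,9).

8

Row 3 already contains {4, 5, 9}.
Column 9 already contains {1, 2, 3, 6, 7, 9}.
Its 3×3 block (box 3) already contains {3, 4, 5, 6, 9}.
The only value from 1–9 not eliminated is 8, so (3,9) = 8.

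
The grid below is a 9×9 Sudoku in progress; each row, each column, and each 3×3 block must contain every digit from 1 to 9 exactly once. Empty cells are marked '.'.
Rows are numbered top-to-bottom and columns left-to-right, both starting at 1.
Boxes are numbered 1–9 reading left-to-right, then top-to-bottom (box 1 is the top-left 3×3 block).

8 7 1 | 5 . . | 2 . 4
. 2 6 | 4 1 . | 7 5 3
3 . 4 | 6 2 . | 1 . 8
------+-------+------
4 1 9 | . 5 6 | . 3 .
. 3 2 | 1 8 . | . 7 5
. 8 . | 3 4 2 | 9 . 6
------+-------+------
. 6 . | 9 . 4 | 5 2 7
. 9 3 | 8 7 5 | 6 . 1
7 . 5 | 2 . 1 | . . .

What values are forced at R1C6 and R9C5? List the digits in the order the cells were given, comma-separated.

For R1C6:
  Consider where 3 can go in column 6.
  R2C6 is out (row 2 already has a 3).
  R3C6 is out (row 3 already has a 3).
  R5C6 is out (row 5 already has a 3).
  So the only cell in column 6 that can hold 3 is R1C6.
  So R1C6 = 3.
For R9C5:
  Consider where 6 can go in column 5.
  R1C5 is out (box 2 already has a 6).
  R7C5 is out (row 7 already has a 6).
  So the only cell in column 5 that can hold 6 is R9C5.
  So R9C5 = 6.

3,6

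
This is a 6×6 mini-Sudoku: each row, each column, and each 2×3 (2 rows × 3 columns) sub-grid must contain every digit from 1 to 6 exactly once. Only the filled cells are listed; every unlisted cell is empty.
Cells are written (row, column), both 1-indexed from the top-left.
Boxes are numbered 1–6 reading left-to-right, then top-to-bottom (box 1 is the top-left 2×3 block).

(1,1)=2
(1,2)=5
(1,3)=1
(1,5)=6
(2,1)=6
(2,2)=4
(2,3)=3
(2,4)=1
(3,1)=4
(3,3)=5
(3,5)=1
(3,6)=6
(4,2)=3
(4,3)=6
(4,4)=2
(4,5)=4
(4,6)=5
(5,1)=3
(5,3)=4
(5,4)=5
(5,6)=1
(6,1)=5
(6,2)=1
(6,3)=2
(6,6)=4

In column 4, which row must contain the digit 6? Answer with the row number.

6

Consider where 6 can go in column 4.
(1,4) is out (row 1 already has a 6).
(3,4) is out (row 3 already has a 6).
So the only cell in column 4 that can hold 6 is (6,4).
That is row 6.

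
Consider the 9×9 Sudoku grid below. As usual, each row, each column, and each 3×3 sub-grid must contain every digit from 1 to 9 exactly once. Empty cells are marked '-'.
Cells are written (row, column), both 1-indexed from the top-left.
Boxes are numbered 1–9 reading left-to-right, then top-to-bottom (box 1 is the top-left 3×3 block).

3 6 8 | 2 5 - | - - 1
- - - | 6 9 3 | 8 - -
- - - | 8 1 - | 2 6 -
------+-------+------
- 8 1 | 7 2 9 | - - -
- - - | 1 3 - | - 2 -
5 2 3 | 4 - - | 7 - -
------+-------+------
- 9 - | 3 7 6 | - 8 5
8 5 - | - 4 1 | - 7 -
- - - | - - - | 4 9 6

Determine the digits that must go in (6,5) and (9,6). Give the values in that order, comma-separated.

For (6,5):
  Consider where 6 can go in row 6.
  (6,6) is out (column 6 already has a 6).
  (6,8) is out (column 8 already has a 6).
  (6,9) is out (column 9 already has a 6).
  So the only cell in row 6 that can hold 6 is (6,5).
  So (6,5) = 6.
For (9,6):
  Consider where 2 can go in box 8.
  (8,4) is out (column 4 already has a 2).
  (9,4) is out (column 4 already has a 2).
  (9,5) is out (column 5 already has a 2).
  So the only cell in box 8 that can hold 2 is (9,6).
  So (9,6) = 2.

6,2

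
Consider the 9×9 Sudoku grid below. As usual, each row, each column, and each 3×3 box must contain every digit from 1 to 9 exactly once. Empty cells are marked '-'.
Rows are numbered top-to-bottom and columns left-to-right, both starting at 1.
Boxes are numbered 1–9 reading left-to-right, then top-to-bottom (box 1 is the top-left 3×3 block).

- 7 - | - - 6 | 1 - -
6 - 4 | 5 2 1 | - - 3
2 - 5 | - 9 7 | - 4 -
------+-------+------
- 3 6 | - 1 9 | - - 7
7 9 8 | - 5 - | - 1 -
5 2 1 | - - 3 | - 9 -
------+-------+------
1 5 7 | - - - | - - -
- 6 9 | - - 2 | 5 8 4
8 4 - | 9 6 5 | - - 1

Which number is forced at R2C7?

9

Cell R2C7 itself could take any of {7, 8, 9} by direct elimination.
Consider where 9 can go in row 2.
R2C2 is out (column 2 already has a 9).
R2C8 is out (column 8 already has a 9).
So the only cell in row 2 that can hold 9 is R2C7.
Therefore R2C7 = 9.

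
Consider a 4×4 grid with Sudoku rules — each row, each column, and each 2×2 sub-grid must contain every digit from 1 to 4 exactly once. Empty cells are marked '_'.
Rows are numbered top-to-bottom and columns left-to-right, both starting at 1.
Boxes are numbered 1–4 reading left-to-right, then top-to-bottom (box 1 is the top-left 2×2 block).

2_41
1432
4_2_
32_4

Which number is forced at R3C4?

3

Row 3 already contains {2, 4}.
Column 4 already contains {1, 2, 4}.
Its 2×2 block (box 4) already contains {2, 4}.
The only value from 1–4 not eliminated is 3, so R3C4 = 3.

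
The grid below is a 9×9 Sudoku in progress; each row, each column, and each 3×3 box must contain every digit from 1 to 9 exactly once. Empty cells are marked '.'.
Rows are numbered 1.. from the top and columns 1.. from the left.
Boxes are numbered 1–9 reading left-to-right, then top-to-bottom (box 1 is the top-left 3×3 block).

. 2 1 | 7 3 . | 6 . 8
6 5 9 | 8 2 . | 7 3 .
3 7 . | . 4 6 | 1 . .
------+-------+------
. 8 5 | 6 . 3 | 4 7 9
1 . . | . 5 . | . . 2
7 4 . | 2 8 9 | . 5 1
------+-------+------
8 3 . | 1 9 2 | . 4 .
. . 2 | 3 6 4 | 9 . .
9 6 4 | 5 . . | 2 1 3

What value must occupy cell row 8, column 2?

1

Row 8 already contains {2, 3, 4, 6, 9}.
Column 2 already contains {2, 3, 4, 5, 6, 7, 8}.
Its 3×3 block (box 7) already contains {2, 3, 4, 6, 8, 9}.
The only value from 1–9 not eliminated is 1, so row 8, column 2 = 1.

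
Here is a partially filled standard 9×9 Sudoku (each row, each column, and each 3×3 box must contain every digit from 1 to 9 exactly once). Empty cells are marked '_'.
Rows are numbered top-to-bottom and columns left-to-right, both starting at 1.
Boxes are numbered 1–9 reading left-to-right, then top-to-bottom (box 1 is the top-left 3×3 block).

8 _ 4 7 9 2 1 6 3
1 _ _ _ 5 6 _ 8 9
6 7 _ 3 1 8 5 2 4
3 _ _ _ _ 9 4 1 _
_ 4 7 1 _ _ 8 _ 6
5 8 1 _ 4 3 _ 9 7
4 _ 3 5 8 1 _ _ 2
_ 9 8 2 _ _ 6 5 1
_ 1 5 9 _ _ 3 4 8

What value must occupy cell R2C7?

7

Row 2 already contains {1, 5, 6, 8, 9}.
Column 7 already contains {1, 3, 4, 5, 6, 8}.
Its 3×3 block (box 3) already contains {1, 2, 3, 4, 5, 6, 8, 9}.
The only value from 1–9 not eliminated is 7, so R2C7 = 7.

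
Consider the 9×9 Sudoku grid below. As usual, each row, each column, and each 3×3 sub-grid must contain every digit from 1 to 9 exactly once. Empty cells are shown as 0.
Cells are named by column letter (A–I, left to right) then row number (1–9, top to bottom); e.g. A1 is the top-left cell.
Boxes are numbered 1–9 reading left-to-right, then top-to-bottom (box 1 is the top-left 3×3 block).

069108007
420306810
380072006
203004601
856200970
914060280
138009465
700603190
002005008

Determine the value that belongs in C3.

1

Cell C3 itself could take any of {1, 5} by direct elimination.
Consider where 1 can go in row 3.
D3 is out (column D already has a 1).
G3 is out (column G already has a 1).
H3 is out (column H already has a 1).
So the only cell in row 3 that can hold 1 is C3.
Therefore C3 = 1.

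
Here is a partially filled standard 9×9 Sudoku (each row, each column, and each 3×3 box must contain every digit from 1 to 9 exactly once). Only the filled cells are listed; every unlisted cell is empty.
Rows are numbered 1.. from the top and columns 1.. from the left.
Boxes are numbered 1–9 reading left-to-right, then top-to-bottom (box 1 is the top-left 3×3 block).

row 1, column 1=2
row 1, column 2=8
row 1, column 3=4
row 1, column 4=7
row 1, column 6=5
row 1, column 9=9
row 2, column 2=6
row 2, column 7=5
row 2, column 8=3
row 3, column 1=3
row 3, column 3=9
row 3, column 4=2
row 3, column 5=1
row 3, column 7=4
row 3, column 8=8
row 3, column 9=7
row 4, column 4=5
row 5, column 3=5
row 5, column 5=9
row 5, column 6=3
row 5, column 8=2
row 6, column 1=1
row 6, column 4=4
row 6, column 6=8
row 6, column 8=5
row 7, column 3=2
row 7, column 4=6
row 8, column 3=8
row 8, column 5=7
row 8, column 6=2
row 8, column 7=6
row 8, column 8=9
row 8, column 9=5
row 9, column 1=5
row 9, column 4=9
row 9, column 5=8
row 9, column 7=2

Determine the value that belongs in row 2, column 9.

Cell row 2, column 9 itself could take any of {1, 2} by direct elimination.
Consider where 2 can go in column 9.
row 4, column 9 is out (box 6 already has a 2).
row 5, column 9 is out (row 5 already has a 2).
row 6, column 9 is out (box 6 already has a 2).
row 7, column 9 is out (row 7 already has a 2).
row 9, column 9 is out (row 9 already has a 2).
So the only cell in column 9 that can hold 2 is row 2, column 9.
Therefore row 2, column 9 = 2.

2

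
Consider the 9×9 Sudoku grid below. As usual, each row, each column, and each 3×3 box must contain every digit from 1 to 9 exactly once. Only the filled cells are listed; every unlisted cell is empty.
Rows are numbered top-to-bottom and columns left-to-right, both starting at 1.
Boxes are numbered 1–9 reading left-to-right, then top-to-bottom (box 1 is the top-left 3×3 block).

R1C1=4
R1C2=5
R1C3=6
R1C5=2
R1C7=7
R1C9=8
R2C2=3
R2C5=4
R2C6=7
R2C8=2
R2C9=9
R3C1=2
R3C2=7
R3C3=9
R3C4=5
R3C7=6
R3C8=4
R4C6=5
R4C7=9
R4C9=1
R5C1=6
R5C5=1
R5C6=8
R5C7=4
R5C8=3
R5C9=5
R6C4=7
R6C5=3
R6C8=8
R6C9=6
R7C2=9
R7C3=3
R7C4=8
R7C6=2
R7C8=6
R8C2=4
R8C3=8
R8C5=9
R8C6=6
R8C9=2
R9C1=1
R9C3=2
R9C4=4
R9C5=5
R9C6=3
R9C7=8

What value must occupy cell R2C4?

6

Cell R2C4 itself could take any of {1, 6} by direct elimination.
Consider where 6 can go in box 2.
R1C4 is out (row 1 already has a 6).
R1C6 is out (row 1 already has a 6).
R3C5 is out (row 3 already has a 6).
R3C6 is out (row 3 already has a 6).
So the only cell in box 2 that can hold 6 is R2C4.
Therefore R2C4 = 6.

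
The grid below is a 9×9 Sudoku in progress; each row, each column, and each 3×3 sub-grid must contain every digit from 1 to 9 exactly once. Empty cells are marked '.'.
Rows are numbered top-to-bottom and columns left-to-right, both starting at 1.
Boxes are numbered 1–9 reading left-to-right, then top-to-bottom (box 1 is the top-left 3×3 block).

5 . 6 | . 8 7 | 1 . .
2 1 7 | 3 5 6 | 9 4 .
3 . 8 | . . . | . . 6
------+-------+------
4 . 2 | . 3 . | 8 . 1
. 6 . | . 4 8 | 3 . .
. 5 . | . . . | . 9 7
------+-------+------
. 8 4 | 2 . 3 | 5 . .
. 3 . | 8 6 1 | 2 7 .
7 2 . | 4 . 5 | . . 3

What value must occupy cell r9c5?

9

Row 9 already contains {2, 3, 4, 5, 7}.
Column 5 already contains {3, 4, 5, 6, 8}.
Its 3×3 block (box 8) already contains {1, 2, 3, 4, 5, 6, 8}.
The only value from 1–9 not eliminated is 9, so r9c5 = 9.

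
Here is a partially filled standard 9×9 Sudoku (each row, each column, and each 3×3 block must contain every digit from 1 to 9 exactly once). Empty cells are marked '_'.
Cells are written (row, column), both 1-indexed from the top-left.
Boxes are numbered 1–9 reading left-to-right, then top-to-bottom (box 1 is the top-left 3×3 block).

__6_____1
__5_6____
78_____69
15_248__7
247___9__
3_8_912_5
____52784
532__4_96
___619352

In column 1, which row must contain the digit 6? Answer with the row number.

7

Consider where 6 can go in column 1.
(1,1) is out (row 1 already has a 6).
(2,1) is out (row 2 already has a 6).
(9,1) is out (row 9 already has a 6).
So the only cell in column 1 that can hold 6 is (7,1).
That is row 7.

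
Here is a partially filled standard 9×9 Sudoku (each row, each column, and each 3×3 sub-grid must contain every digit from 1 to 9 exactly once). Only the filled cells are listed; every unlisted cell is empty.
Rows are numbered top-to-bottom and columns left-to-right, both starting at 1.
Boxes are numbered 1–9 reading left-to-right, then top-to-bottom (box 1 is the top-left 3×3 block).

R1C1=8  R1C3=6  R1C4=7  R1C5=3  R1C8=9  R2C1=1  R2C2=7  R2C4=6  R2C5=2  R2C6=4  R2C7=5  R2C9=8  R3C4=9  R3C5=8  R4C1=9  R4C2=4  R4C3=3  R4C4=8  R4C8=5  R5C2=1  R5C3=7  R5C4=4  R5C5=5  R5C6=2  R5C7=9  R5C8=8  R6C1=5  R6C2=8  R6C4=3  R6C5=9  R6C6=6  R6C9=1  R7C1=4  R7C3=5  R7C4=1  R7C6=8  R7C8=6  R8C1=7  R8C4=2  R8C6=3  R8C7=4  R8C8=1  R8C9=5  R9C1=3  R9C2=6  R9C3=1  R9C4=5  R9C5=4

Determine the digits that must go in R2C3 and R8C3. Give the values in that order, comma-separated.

9,8

For R2C3:
  Row 2 already contains {1, 2, 4, 5, 6, 7, 8}.
  Column 3 already contains {1, 3, 5, 6, 7}.
  Its 3×3 block (box 1) already contains {1, 6, 7, 8}.
  The only value from 1–9 not eliminated is 9, so R2C3 = 9.
For R8C3:
  Consider where 8 can go in box 7.
  R7C2 is out (row 7 already has a 8).
  R8C2 is out (column 2 already has a 8).
  So the only cell in box 7 that can hold 8 is R8C3.
  So R8C3 = 8.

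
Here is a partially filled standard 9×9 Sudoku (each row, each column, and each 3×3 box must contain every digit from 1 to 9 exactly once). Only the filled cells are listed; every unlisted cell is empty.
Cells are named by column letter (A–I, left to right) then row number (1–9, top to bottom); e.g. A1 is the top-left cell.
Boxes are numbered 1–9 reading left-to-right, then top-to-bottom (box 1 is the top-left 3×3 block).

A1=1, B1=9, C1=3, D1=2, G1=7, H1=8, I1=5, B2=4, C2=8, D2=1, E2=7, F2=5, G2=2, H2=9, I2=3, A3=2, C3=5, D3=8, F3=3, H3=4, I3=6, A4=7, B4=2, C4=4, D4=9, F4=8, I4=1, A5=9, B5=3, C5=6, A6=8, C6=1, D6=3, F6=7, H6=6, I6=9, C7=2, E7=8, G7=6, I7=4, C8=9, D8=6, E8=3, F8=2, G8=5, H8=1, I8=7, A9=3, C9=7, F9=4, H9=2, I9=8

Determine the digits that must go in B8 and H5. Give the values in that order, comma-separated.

For B8:
  Row 8 already contains {1, 2, 3, 5, 6, 7, 9}.
  Column B already contains {2, 3, 4, 9}.
  Its 3×3 block (box 7) already contains {2, 3, 7, 9}.
  The only value from 1–9 not eliminated is 8, so B8 = 8.
For H5:
  Consider where 7 can go in column H.
  H4 is out (row 4 already has a 7).
  H7 is out (box 9 already has a 7).
  So the only cell in column H that can hold 7 is H5.
  So H5 = 7.

8,7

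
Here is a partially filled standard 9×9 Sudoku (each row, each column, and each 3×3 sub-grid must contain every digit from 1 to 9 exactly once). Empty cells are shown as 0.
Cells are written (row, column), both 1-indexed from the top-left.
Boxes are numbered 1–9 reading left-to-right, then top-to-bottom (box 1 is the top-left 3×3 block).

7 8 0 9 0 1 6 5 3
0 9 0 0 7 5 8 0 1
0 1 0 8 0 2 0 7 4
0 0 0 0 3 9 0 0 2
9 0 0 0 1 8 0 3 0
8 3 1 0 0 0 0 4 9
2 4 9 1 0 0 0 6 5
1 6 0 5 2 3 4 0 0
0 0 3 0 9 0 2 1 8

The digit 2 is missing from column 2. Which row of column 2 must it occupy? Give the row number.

Consider where 2 can go in column 2.
(4,2) is out (row 4 already has a 2).
(9,2) is out (row 9 already has a 2).
So the only cell in column 2 that can hold 2 is (5,2).
That is row 5.

5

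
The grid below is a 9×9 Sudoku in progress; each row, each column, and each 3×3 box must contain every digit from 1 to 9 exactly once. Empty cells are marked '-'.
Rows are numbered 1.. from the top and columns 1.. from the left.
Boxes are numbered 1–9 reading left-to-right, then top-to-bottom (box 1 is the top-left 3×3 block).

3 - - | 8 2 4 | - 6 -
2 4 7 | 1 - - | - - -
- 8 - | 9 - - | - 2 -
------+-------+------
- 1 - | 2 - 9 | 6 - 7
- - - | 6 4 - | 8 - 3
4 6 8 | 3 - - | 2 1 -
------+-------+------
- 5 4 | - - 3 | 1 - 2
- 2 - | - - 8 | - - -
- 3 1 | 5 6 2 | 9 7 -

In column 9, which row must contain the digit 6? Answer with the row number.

Consider where 6 can go in column 9.
row 1, column 9 is out (row 1 already has a 6).
row 2, column 9 is out (box 3 already has a 6).
row 3, column 9 is out (box 3 already has a 6).
row 6, column 9 is out (row 6 already has a 6).
row 9, column 9 is out (row 9 already has a 6).
So the only cell in column 9 that can hold 6 is row 8, column 9.
That is row 8.

8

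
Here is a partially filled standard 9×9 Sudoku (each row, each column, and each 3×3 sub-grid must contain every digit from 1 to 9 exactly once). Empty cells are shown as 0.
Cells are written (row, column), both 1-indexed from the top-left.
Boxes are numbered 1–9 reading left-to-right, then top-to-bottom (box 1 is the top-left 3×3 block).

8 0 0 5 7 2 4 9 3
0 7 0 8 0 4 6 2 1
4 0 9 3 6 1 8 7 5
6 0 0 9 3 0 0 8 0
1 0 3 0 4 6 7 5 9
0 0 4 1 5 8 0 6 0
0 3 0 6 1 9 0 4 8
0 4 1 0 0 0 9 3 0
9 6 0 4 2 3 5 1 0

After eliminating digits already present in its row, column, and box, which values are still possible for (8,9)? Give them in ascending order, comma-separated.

Row 8 already contains {1, 3, 4, 9}.
Column 9 already contains {1, 3, 5, 8, 9}.
Its 3×3 block (box 9) already contains {1, 3, 4, 5, 8, 9}.
Removing those from 1–9 leaves {2, 6, 7} as the candidates for (8,9).

2,6,7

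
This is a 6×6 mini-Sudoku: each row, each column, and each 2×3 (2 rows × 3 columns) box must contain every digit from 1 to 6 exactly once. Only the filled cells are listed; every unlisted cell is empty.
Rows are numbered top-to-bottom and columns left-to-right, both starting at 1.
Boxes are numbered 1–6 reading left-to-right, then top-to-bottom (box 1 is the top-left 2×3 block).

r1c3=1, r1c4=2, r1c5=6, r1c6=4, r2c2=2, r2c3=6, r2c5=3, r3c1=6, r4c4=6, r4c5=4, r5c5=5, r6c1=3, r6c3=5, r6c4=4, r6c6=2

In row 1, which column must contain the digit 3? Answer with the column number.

Consider where 3 can go in row 1.
r1c1 is out (column 1 already has a 3).
So the only cell in row 1 that can hold 3 is r1c2.
That is column 2.

2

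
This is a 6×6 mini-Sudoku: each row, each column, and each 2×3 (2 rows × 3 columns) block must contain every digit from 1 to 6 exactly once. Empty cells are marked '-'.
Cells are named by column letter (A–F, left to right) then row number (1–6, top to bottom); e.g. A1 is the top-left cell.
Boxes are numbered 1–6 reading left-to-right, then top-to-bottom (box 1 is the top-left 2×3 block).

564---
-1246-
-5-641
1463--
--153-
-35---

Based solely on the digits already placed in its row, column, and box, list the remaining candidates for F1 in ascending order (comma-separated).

2,3

Row 1 already contains {4, 5, 6}.
Column F already contains {1}.
Its 2×3 block (box 2) already contains {4, 6}.
Removing those from 1–6 leaves {2, 3} as the candidates for F1.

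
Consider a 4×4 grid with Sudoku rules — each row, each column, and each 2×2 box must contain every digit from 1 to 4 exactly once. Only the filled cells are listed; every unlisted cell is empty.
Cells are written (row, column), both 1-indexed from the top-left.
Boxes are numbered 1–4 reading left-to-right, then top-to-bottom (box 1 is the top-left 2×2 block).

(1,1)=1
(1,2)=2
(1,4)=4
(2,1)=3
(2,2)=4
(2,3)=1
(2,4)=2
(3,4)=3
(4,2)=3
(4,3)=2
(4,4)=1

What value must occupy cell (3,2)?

1

Row 3 already contains {3}.
Column 2 already contains {2, 3, 4}.
Its 2×2 block (box 3) already contains {3}.
The only value from 1–4 not eliminated is 1, so (3,2) = 1.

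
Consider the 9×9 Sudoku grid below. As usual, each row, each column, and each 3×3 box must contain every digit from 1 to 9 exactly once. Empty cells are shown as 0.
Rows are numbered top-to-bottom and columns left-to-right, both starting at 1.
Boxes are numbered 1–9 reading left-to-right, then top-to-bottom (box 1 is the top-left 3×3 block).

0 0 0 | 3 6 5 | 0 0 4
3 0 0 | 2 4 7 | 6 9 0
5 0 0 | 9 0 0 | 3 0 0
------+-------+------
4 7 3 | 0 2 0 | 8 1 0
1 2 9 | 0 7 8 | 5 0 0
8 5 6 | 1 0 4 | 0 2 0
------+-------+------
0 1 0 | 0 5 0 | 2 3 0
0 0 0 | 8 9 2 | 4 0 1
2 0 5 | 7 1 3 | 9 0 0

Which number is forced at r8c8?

5

Cell r8c8 itself could take any of {5, 6, 7} by direct elimination.
Consider where 5 can go in box 9.
r7c9 is out (row 7 already has a 5).
r9c8 is out (row 9 already has a 5).
r9c9 is out (row 9 already has a 5).
So the only cell in box 9 that can hold 5 is r8c8.
Therefore r8c8 = 5.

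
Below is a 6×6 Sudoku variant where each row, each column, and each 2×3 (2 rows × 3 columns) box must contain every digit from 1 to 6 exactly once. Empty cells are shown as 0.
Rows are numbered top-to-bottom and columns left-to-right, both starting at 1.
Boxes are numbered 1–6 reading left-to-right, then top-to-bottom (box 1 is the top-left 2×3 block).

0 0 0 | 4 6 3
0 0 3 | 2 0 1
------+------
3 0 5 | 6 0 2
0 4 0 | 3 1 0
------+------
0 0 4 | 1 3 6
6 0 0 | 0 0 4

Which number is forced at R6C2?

Cell R6C2 itself could take any of {1, 2, 3, 5} by direct elimination.
Consider where 3 can go in row 6.
R6C3 is out (column 3 already has a 3).
R6C4 is out (column 4 already has a 3).
R6C5 is out (column 5 already has a 3).
So the only cell in row 6 that can hold 3 is R6C2.
Therefore R6C2 = 3.

3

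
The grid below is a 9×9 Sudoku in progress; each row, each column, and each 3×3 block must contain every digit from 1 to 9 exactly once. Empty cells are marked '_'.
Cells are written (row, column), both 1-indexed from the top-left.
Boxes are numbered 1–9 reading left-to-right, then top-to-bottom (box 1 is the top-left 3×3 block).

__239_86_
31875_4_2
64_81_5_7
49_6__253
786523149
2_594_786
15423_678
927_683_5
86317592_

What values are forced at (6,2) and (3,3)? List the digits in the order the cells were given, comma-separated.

3,9

For (6,2):
  Row 6 already contains {2, 4, 5, 6, 7, 8, 9}.
  Column 2 already contains {1, 2, 4, 5, 6, 8, 9}.
  Its 3×3 block (box 4) already contains {2, 4, 5, 6, 7, 8, 9}.
  The only value from 1–9 not eliminated is 3, so (6,2) = 3.
For (3,3):
  Row 3 already contains {1, 4, 5, 6, 7, 8}.
  Column 3 already contains {2, 3, 4, 5, 6, 7, 8}.
  Its 3×3 block (box 1) already contains {1, 2, 3, 4, 6, 8}.
  The only value from 1–9 not eliminated is 9, so (3,3) = 9.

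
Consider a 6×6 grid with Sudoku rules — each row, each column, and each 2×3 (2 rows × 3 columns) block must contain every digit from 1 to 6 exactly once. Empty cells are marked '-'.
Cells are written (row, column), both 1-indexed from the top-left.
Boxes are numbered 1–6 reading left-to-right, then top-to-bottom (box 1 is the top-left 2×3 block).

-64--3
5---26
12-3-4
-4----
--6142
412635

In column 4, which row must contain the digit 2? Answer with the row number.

Consider where 2 can go in column 4.
(1,4) is out (box 2 already has a 2).
(2,4) is out (row 2 already has a 2).
So the only cell in column 4 that can hold 2 is (4,4).
That is row 4.

4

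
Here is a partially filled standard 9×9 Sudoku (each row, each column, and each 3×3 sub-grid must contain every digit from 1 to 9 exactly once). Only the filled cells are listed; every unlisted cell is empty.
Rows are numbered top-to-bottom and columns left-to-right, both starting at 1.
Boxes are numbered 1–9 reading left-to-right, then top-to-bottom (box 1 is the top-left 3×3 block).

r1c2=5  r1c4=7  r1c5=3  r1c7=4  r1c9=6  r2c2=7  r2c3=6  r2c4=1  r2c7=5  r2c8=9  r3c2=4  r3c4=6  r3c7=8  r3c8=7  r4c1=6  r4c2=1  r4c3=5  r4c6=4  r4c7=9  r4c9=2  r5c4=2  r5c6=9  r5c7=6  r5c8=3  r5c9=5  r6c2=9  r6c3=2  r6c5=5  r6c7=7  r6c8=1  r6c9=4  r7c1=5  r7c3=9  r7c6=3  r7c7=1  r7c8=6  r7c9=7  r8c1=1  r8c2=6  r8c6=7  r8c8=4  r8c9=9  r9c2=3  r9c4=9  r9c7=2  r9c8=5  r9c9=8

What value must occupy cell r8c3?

Row 8 already contains {1, 4, 6, 7, 9}.
Column 3 already contains {2, 5, 6, 9}.
Its 3×3 block (box 7) already contains {1, 3, 5, 6, 9}.
The only value from 1–9 not eliminated is 8, so r8c3 = 8.

8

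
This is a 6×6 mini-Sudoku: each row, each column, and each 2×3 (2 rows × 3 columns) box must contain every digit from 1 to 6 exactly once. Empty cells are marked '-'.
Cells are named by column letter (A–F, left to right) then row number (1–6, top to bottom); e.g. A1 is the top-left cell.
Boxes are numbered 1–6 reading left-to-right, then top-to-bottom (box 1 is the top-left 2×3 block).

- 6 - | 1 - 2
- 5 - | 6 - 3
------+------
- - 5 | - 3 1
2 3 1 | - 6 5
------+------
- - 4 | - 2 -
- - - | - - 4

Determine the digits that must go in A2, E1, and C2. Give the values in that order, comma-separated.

For A2:
  Consider where 1 can go in row 2.
  C2 is out (column C already has a 1).
  E2 is out (box 2 already has a 1).
  So the only cell in row 2 that can hold 1 is A2.
  So A2 = 1.
For E1:
  Consider where 5 can go in row 1.
  A1 is out (box 1 already has a 5).
  C1 is out (column C already has a 5).
  So the only cell in row 1 that can hold 5 is E1.
  So E1 = 5.
For C2:
  Row 2 already contains {3, 5, 6}.
  Column C already contains {1, 4, 5}.
  Its 2×3 block (box 1) already contains {5, 6}.
  The only value from 1–6 not eliminated is 2, so C2 = 2.

1,5,2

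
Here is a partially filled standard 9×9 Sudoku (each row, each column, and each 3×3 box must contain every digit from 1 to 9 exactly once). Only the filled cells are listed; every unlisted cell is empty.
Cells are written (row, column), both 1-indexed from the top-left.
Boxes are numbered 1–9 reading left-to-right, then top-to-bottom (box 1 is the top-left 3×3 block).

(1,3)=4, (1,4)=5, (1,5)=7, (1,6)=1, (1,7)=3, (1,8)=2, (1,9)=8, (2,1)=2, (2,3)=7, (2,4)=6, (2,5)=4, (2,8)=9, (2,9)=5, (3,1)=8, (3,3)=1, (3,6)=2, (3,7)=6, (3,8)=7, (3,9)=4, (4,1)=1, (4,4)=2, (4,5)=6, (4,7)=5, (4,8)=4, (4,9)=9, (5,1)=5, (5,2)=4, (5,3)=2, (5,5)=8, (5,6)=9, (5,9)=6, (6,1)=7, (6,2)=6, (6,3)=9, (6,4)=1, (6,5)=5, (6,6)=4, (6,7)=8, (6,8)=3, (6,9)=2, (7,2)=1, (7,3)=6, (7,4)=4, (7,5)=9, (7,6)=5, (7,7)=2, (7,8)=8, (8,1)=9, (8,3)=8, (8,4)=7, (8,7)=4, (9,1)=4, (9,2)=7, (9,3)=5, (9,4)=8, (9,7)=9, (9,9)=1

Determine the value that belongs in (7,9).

Cell (7,9) itself could take any of {3, 7} by direct elimination.
Consider where 7 can go in row 7.
(7,1) is out (column 1 already has a 7).
So the only cell in row 7 that can hold 7 is (7,9).
Therefore (7,9) = 7.

7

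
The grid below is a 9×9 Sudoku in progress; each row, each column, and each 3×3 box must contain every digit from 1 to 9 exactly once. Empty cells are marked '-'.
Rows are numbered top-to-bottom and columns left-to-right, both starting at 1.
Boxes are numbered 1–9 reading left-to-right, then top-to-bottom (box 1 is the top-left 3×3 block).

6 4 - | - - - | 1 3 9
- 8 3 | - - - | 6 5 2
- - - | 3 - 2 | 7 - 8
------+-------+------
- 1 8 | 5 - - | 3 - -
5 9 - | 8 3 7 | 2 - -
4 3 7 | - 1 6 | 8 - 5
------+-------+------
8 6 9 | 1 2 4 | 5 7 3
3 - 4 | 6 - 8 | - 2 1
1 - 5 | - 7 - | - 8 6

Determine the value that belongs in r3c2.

5

Row 3 already contains {2, 3, 7, 8}.
Column 2 already contains {1, 3, 4, 6, 8, 9}.
Its 3×3 block (box 1) already contains {3, 4, 6, 8}.
The only value from 1–9 not eliminated is 5, so r3c2 = 5.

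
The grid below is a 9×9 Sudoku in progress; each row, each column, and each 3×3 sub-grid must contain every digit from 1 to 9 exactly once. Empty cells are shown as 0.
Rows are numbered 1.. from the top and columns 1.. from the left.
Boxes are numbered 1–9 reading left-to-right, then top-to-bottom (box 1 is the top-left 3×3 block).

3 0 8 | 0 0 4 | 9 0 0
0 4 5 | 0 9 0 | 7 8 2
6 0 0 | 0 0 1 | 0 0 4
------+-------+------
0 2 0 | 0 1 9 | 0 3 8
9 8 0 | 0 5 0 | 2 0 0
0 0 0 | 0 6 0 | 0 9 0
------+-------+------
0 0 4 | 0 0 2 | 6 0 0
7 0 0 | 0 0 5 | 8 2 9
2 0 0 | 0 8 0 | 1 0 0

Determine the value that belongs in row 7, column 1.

Cell row 7, column 1 itself could take any of {1, 5, 8} by direct elimination.
Consider where 8 can go in box 7.
row 7, column 2 is out (column 2 already has a 8).
row 8, column 2 is out (row 8 already has a 8).
row 8, column 3 is out (row 8 already has a 8).
row 9, column 2 is out (row 9 already has a 8).
row 9, column 3 is out (row 9 already has a 8).
So the only cell in box 7 that can hold 8 is row 7, column 1.
Therefore row 7, column 1 = 8.

8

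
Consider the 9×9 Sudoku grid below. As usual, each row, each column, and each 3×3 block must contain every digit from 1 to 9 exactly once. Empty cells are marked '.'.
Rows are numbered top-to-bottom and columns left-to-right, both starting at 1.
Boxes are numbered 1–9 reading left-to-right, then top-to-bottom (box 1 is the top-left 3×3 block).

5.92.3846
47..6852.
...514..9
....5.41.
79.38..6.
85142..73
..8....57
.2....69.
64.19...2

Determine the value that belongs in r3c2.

Cell r3c2 itself could take any of {3, 6, 8} by direct elimination.
Consider where 8 can go in row 3.
r3c1 is out (column 1 already has a 8).
r3c3 is out (column 3 already has a 8).
r3c7 is out (column 7 already has a 8).
r3c8 is out (box 3 already has a 8).
So the only cell in row 3 that can hold 8 is r3c2.
Therefore r3c2 = 8.

8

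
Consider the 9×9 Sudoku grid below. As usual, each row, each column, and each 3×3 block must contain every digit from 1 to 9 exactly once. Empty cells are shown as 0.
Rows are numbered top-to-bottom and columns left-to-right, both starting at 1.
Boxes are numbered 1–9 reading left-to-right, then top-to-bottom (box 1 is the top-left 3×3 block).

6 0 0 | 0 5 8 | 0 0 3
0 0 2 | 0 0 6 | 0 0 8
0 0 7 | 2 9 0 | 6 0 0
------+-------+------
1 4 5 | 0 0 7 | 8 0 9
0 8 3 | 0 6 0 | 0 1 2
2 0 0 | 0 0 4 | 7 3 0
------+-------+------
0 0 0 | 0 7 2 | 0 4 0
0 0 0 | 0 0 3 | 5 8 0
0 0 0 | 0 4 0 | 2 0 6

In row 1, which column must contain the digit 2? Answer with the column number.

Consider where 2 can go in row 1.
R1C2 is out (box 1 already has a 2).
R1C3 is out (column 3 already has a 2).
R1C4 is out (column 4 already has a 2).
R1C7 is out (column 7 already has a 2).
So the only cell in row 1 that can hold 2 is R1C8.
That is column 8.

8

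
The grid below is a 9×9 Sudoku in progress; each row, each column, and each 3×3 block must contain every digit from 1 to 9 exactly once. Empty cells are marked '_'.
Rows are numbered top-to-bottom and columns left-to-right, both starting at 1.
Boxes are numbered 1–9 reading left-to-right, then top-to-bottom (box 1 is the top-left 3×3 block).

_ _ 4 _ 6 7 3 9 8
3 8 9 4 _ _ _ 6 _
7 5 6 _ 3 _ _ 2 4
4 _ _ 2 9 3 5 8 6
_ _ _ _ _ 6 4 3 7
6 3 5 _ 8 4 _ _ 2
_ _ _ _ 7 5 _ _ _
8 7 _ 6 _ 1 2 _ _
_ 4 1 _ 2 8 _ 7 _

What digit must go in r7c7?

8

Cell r7c7 itself could take any of {1, 6, 8, 9} by direct elimination.
Consider where 8 can go in column 7.
r2c7 is out (row 2 already has a 8).
r3c7 is out (box 3 already has a 8).
r6c7 is out (row 6 already has a 8).
r9c7 is out (row 9 already has a 8).
So the only cell in column 7 that can hold 8 is r7c7.
Therefore r7c7 = 8.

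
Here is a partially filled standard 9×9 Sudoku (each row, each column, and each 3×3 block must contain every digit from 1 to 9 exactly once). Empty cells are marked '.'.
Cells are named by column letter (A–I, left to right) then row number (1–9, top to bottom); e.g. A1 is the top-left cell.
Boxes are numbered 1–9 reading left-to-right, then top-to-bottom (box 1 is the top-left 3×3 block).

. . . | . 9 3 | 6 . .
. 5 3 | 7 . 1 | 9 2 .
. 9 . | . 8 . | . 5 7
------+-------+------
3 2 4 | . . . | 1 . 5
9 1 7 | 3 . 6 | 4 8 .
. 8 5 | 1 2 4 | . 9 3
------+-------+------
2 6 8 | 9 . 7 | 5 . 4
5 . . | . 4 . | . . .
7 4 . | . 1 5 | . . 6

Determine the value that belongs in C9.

9

Row 9 already contains {1, 4, 5, 6, 7}.
Column C already contains {3, 4, 5, 7, 8}.
Its 3×3 block (box 7) already contains {2, 4, 5, 6, 7, 8}.
The only value from 1–9 not eliminated is 9, so C9 = 9.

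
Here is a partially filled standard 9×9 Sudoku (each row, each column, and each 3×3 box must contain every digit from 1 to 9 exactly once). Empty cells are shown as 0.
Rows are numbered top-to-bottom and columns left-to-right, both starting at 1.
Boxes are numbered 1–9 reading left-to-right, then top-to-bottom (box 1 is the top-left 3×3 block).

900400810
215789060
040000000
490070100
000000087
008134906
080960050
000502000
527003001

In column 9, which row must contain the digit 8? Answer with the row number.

8

Consider where 8 can go in column 9.
R1C9 is out (row 1 already has a 8).
R2C9 is out (row 2 already has a 8).
R3C9 is out (box 3 already has a 8).
R4C9 is out (box 6 already has a 8).
R7C9 is out (row 7 already has a 8).
So the only cell in column 9 that can hold 8 is R8C9.
That is row 8.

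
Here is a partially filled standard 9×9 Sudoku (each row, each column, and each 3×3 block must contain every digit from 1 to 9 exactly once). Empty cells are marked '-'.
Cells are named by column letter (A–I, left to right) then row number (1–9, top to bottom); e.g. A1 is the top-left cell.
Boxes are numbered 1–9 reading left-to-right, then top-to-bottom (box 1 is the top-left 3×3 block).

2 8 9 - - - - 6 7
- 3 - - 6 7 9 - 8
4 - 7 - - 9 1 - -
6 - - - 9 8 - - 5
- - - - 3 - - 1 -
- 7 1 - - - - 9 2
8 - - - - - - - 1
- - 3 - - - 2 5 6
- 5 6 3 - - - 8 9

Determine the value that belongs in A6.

Cell A6 itself could take any of {3, 5} by direct elimination.
Consider where 3 can go in column A.
A2 is out (row 2 already has a 3).
A5 is out (row 5 already has a 3).
A8 is out (row 8 already has a 3).
A9 is out (row 9 already has a 3).
So the only cell in column A that can hold 3 is A6.
Therefore A6 = 3.

3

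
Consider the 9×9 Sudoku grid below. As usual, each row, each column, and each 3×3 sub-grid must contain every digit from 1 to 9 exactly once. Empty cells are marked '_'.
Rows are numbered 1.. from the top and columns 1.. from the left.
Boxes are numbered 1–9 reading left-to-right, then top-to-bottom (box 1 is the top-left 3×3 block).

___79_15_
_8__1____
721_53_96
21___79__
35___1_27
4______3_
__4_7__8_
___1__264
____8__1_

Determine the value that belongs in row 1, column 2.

4

Cell row 1, column 2 itself could take any of {3, 4, 6} by direct elimination.
Consider where 4 can go in box 1.
row 1, column 1 is out (column 1 already has a 4).
row 1, column 3 is out (column 3 already has a 4).
row 2, column 1 is out (column 1 already has a 4).
row 2, column 3 is out (column 3 already has a 4).
So the only cell in box 1 that can hold 4 is row 1, column 2.
Therefore row 1, column 2 = 4.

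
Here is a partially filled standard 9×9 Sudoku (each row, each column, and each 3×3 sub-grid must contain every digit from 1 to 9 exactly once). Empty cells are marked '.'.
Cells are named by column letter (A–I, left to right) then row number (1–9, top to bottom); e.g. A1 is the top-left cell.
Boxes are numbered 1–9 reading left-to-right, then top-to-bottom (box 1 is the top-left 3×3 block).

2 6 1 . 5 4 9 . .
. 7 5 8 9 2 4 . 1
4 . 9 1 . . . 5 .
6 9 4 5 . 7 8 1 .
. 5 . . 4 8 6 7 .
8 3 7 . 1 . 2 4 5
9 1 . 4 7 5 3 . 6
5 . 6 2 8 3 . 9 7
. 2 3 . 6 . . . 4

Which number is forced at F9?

Cell F9 itself could take any of {1, 9} by direct elimination.
Consider where 1 can go in box 8.
D9 is out (column D already has a 1).
So the only cell in box 8 that can hold 1 is F9.
Therefore F9 = 1.

1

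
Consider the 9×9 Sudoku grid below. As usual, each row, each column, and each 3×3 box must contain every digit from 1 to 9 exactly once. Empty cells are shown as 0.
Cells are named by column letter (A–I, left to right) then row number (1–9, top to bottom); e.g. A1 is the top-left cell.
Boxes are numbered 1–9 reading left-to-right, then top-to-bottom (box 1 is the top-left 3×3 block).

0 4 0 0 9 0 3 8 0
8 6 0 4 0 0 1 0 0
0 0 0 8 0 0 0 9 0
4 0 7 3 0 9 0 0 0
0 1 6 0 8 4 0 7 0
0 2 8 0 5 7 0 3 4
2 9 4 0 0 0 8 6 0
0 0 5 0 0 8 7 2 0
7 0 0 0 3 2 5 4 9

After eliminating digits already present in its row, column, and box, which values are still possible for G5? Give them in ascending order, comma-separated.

Row 5 already contains {1, 4, 6, 7, 8}.
Column G already contains {1, 3, 5, 7, 8}.
Its 3×3 block (box 6) already contains {3, 4, 7}.
Removing those from 1–9 leaves {2, 9} as the candidates for G5.

2,9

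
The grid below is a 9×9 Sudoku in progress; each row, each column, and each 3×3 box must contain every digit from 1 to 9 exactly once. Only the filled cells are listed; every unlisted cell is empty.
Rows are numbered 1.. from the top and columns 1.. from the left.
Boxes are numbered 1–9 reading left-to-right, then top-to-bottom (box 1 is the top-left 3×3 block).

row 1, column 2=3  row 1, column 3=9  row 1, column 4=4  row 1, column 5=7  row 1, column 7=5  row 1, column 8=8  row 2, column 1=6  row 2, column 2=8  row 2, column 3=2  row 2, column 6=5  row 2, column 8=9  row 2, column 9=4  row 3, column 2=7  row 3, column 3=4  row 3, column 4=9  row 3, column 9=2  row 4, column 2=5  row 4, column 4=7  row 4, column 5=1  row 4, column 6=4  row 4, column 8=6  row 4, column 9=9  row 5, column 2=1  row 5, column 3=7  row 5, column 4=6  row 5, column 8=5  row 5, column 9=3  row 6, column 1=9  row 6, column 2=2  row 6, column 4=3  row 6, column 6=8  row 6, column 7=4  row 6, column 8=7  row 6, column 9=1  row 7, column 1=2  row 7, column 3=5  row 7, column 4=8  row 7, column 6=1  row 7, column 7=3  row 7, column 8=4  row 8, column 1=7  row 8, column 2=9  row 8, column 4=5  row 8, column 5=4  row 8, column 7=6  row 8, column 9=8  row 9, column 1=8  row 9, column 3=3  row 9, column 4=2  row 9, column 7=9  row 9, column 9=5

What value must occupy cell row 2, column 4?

1

Row 2 already contains {2, 4, 5, 6, 8, 9}.
Column 4 already contains {2, 3, 4, 5, 6, 7, 8, 9}.
Its 3×3 block (box 2) already contains {4, 5, 7, 9}.
The only value from 1–9 not eliminated is 1, so row 2, column 4 = 1.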